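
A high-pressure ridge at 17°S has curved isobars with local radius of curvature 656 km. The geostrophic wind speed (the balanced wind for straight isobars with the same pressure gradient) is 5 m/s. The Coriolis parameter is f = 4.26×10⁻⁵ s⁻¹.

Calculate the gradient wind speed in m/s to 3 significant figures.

6.52 m/s

Around a high, pressure-gradient force acts outward with centrifugal, so Coriolis balances both:
fV = (1/ρ)|∂P/∂n| + V²/R  →  V² − fR·V + fR·V_g = 0
With fR = 4.26×10⁻⁵ × 656×10³ m = 27.9 m/s:
V = [fR − √((fR)² − 4 fR V_g)]/2 = [27.9 − √(27.9² − 4×27.9×5)]/2 = 6.52 m/s
Supergeostrophic (V > V_g = 5 m/s), as expected around a high.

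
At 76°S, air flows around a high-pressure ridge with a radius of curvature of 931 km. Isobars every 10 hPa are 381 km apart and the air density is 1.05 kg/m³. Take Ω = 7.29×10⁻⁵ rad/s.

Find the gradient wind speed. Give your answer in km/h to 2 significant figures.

Coriolis parameter at 76°S:
f = 2Ω sin φ = 2 × 7.29×10⁻⁵ × sin 76° = 1.41×10⁻⁴ s⁻¹
Pressure gradient: |∂P/∂n| = 1000 Pa / 381000 m = 2.62×10⁻³ Pa/m
Geostrophic speed: V_g = |∂P/∂n|/(fρ) = 2.62×10⁻³/(1.41×10⁻⁴ × 1.05) = 17.7 m/s
Around a high, pressure-gradient force acts outward with centrifugal, so Coriolis balances both:
fV = (1/ρ)|∂P/∂n| + V²/R  →  V² − fR·V + fR·V_g = 0
With fR = 1.41×10⁻⁴ × 931×10³ m = 132 m/s:
V = [fR − √((fR)² − 4 fR V_g)]/2 = [132 − √(132² − 4×132×17.7)]/2 = 21 m/s
Supergeostrophic (V > V_g = 17.7 m/s), as expected around a high.
Converting: 21 m/s × 3.6 = 76 km/h

76 km/h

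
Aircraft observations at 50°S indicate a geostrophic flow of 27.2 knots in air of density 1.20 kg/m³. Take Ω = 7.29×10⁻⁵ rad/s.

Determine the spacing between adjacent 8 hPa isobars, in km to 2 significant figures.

Coriolis parameter at 50°S:
f = 2Ω sin φ = 2 × 7.29×10⁻⁵ × sin 50° = 1.12×10⁻⁴ s⁻¹
Wind speed in SI: 27.2 knots = 14.0 m/s
Geostrophic balance rearranged: |∂P/∂n| = f ρ V_g
|∂P/∂n| = 1.12×10⁻⁴ × 1.20 × 14.0 = 1.88×10⁻³ Pa/m
Isobar spacing: Δn = ΔP/|∂P/∂n| = 800 Pa / 1.88×10⁻³ Pa/m = 426570 m ≈ 430 km

430 km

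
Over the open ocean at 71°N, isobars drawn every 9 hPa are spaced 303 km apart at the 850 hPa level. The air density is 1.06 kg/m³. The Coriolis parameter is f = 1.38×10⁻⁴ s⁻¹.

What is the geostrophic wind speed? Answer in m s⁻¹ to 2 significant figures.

20 m s⁻¹

Pressure gradient: |∂P/∂n| = 900 Pa / 303000 m = 2.97×10⁻³ Pa/m
Geostrophic balance (pressure-gradient force = Coriolis force):
V_g = (1/(fρ)) |∂P/∂n| = 2.97×10⁻³ / (1.38×10⁻⁴ × 1.06) = 20.3 m/s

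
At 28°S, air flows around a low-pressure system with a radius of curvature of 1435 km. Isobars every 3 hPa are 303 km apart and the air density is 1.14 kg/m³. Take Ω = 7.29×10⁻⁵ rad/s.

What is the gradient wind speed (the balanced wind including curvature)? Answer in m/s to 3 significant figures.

Coriolis parameter at 28°S:
f = 2Ω sin φ = 2 × 7.29×10⁻⁵ × sin 28° = 6.84×10⁻⁵ s⁻¹
Pressure gradient: |∂P/∂n| = 300 Pa / 303000 m = 9.90×10⁻⁴ Pa/m
Geostrophic speed: V_g = |∂P/∂n|/(fρ) = 9.90×10⁻⁴/(6.84×10⁻⁵ × 1.14) = 12.7 m/s
Around a low, centrifugal force acts outward with Coriolis, so pressure-gradient force balances both:
(1/ρ)|∂P/∂n| = fV + V²/R  →  V² + fR·V − fR·V_g = 0
With fR = 6.84×10⁻⁵ × 1435×10³ m = 98.2 m/s:
V = [−fR + √((fR)² + 4 fR V_g)]/2 = [−98.2 + √(98.2² + 4×98.2×12.7)]/2 = 11.4 m/s
Subgeostrophic (V < V_g = 12.7 m/s), as expected around a low.

11.4 m/s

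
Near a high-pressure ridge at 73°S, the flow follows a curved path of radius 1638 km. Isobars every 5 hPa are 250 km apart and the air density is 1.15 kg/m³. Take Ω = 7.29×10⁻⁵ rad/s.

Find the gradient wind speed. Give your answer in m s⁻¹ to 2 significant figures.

13 m s⁻¹

Coriolis parameter at 73°S:
f = 2Ω sin φ = 2 × 7.29×10⁻⁵ × sin 73° = 1.39×10⁻⁴ s⁻¹
Pressure gradient: |∂P/∂n| = 500 Pa / 250000 m = 2.00×10⁻³ Pa/m
Geostrophic speed: V_g = |∂P/∂n|/(fρ) = 2.00×10⁻³/(1.39×10⁻⁴ × 1.15) = 12.5 m/s
Around a high, pressure-gradient force acts outward with centrifugal, so Coriolis balances both:
fV = (1/ρ)|∂P/∂n| + V²/R  →  V² − fR·V + fR·V_g = 0
With fR = 1.39×10⁻⁴ × 1638×10³ m = 228 m/s:
V = [fR − √((fR)² − 4 fR V_g)]/2 = [228 − √(228² − 4×228×12.5)]/2 = 13.2 m/s
Supergeostrophic (V > V_g = 12.5 m/s), as expected around a high.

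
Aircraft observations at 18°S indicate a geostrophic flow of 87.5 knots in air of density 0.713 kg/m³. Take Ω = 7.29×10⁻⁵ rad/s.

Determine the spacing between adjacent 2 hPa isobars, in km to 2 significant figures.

140 km

Coriolis parameter at 18°S:
f = 2Ω sin φ = 2 × 7.29×10⁻⁵ × sin 18° = 4.51×10⁻⁵ s⁻¹
Wind speed in SI: 87.5 knots = 45.0 m/s
Geostrophic balance rearranged: |∂P/∂n| = f ρ V_g
|∂P/∂n| = 4.51×10⁻⁵ × 0.713 × 45.0 = 1.45×10⁻³ Pa/m
Isobar spacing: Δn = ΔP/|∂P/∂n| = 200 Pa / 1.45×10⁻³ Pa/m = 138310 m ≈ 140 km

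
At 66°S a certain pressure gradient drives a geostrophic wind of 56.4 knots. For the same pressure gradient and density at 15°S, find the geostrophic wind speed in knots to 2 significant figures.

200 knots

With the same pressure gradient and density, V_g ∝ 1/f ∝ 1/sin φ.
V₂ = V₁ · sin φ₁ / sin φ₂ = 56.4 × sin 66° / sin 15°
V₂ = 56.4 × 0.9135/0.2588 = 200 knots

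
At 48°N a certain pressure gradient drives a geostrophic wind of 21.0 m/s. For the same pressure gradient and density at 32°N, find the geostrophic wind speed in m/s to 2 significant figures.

With the same pressure gradient and density, V_g ∝ 1/f ∝ 1/sin φ.
V₂ = V₁ · sin φ₁ / sin φ₂ = 21.0 × sin 48° / sin 32°
V₂ = 21.0 × 0.7431/0.5299 = 29 m/s

29 m/s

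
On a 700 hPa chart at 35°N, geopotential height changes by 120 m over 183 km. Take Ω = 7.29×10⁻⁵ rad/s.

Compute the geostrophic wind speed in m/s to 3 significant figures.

76.9 m/s

Coriolis parameter at 35°N:
f = 2Ω sin φ = 2 × 7.29×10⁻⁵ × sin 35° = 8.36×10⁻⁵ s⁻¹
Height gradient: |∂Z/∂n| = 120 m / 183000 m = 6.56×10⁻⁴
On a pressure surface, geostrophic balance gives V_g = (g/f)|∂Z/∂n|:
V_g = 9.81 × 6.56×10⁻⁴ / 8.36×10⁻⁵ = 76.9 m/s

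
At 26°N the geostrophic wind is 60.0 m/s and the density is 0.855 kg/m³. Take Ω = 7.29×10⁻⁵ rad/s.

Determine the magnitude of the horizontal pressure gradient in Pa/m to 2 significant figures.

3.3×10⁻³ Pa/m

Coriolis parameter at 26°N:
f = 2Ω sin φ = 2 × 7.29×10⁻⁵ × sin 26° = 6.39×10⁻⁵ s⁻¹
Geostrophic balance rearranged: |∂P/∂n| = f ρ V_g
|∂P/∂n| = 6.39×10⁻⁵ × 0.855 × 60.0 = 3.28×10⁻³ Pa/m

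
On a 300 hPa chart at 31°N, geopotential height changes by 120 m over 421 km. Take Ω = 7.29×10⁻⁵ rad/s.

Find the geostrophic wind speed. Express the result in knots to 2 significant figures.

Coriolis parameter at 31°N:
f = 2Ω sin φ = 2 × 7.29×10⁻⁵ × sin 31° = 7.51×10⁻⁵ s⁻¹
Height gradient: |∂Z/∂n| = 120 m / 421000 m = 2.85×10⁻⁴
On a pressure surface, geostrophic balance gives V_g = (g/f)|∂Z/∂n|:
V_g = 9.81 × 2.85×10⁻⁴ / 7.51×10⁻⁵ = 37.2 m/s
Converting: 37.2 m/s × 1.944 = 72 knots

72 knots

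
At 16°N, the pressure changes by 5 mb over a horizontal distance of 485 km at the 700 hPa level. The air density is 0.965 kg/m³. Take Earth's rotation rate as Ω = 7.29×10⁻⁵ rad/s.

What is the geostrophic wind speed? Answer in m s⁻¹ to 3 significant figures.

Coriolis parameter at 16°N:
f = 2Ω sin φ = 2 × 7.29×10⁻⁵ × sin 16° = 4.02×10⁻⁵ s⁻¹
Pressure gradient: |∂P/∂n| = 500 Pa / 485000 m = 1.03×10⁻³ Pa/m
Geostrophic balance (pressure-gradient force = Coriolis force):
V_g = (1/(fρ)) |∂P/∂n| = 1.03×10⁻³ / (4.02×10⁻⁵ × 0.965) = 26.6 m/s

26.6 m s⁻¹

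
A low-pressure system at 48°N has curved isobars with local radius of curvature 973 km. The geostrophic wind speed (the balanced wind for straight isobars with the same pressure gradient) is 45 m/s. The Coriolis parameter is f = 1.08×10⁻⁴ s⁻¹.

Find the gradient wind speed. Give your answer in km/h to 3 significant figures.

122 km/h

Around a low, centrifugal force acts outward with Coriolis, so pressure-gradient force balances both:
(1/ρ)|∂P/∂n| = fV + V²/R  →  V² + fR·V − fR·V_g = 0
With fR = 1.08×10⁻⁴ × 973×10³ m = 105 m/s:
V = [−fR + √((fR)² + 4 fR V_g)]/2 = [−105 + √(105² + 4×105×45)]/2 = 34 m/s
Subgeostrophic (V < V_g = 45 m/s), as expected around a low.
Converting: 34 m/s × 3.6 = 122 km/h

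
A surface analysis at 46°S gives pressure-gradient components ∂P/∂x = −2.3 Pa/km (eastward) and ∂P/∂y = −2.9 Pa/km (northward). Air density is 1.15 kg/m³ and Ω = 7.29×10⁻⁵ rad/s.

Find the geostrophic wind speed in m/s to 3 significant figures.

Coriolis parameter at 46°S:
f = 2Ω sin φ = 2 × 7.29×10⁻⁵ × sin 46° = 1.05×10⁻⁴ s⁻¹
In the Southern Hemisphere f is negative: f = −1.05×10⁻⁴ s⁻¹.
Component geostrophic relations (x east, y north):
u_g = −(1/(fρ)) ∂P/∂y,  v_g = (1/(fρ)) ∂P/∂x
u_g = −(−2.9×10⁻³)/(−1.05×10⁻⁴ × 1.15) = −24.0 m/s;  v_g = (−2.3×10⁻³)/(−1.05×10⁻⁴ × 1.15) = 19.1 m/s
|V_g| = √(u_g² + v_g²) = 30.7 m/s

30.7 m/s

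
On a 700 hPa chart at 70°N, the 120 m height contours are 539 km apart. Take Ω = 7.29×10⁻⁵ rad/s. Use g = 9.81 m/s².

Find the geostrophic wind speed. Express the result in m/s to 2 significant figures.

16 m/s

Coriolis parameter at 70°N:
f = 2Ω sin φ = 2 × 7.29×10⁻⁵ × sin 70° = 1.37×10⁻⁴ s⁻¹
Height gradient: |∂Z/∂n| = 120 m / 539000 m = 2.23×10⁻⁴
On a pressure surface, geostrophic balance gives V_g = (g/f)|∂Z/∂n|:
V_g = 9.81 × 2.23×10⁻⁴ / 1.37×10⁻⁴ = 15.9 m/s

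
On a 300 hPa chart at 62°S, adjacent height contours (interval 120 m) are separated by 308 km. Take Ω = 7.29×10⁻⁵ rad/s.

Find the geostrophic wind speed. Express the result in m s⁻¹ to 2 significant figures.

Coriolis parameter at 62°S:
f = 2Ω sin φ = 2 × 7.29×10⁻⁵ × sin 62° = 1.29×10⁻⁴ s⁻¹
Height gradient: |∂Z/∂n| = 120 m / 308000 m = 3.90×10⁻⁴
On a pressure surface, geostrophic balance gives V_g = (g/f)|∂Z/∂n|:
V_g = 9.81 × 3.90×10⁻⁴ / 1.29×10⁻⁴ = 29.7 m/s

30 m s⁻¹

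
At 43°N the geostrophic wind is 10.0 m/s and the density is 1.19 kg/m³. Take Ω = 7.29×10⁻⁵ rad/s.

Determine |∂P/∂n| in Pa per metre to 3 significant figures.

Coriolis parameter at 43°N:
f = 2Ω sin φ = 2 × 7.29×10⁻⁵ × sin 43° = 9.94×10⁻⁵ s⁻¹
Geostrophic balance rearranged: |∂P/∂n| = f ρ V_g
|∂P/∂n| = 9.94×10⁻⁵ × 1.19 × 10.0 = 1.18×10⁻³ Pa/m

1.18×10⁻³ Pa/m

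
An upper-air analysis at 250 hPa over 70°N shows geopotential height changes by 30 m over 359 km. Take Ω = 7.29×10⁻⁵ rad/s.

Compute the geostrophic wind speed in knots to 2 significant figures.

12 knots

Coriolis parameter at 70°N:
f = 2Ω sin φ = 2 × 7.29×10⁻⁵ × sin 70° = 1.37×10⁻⁴ s⁻¹
Height gradient: |∂Z/∂n| = 30 m / 359000 m = 8.36×10⁻⁵
On a pressure surface, geostrophic balance gives V_g = (g/f)|∂Z/∂n|:
V_g = 9.81 × 8.36×10⁻⁵ / 1.37×10⁻⁴ = 5.98 m/s
Converting: 5.98 m/s × 1.944 = 12 knots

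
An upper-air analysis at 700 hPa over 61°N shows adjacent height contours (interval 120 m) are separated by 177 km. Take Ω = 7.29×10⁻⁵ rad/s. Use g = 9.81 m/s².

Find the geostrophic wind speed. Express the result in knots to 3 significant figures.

Coriolis parameter at 61°N:
f = 2Ω sin φ = 2 × 7.29×10⁻⁵ × sin 61° = 1.28×10⁻⁴ s⁻¹
Height gradient: |∂Z/∂n| = 120 m / 177000 m = 6.78×10⁻⁴
On a pressure surface, geostrophic balance gives V_g = (g/f)|∂Z/∂n|:
V_g = 9.81 × 6.78×10⁻⁴ / 1.28×10⁻⁴ = 52.2 m/s
Converting: 52.2 m/s × 1.944 = 101 knots

101 knots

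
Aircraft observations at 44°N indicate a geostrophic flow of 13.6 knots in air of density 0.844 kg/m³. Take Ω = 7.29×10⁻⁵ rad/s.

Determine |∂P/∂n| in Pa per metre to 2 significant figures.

Coriolis parameter at 44°N:
f = 2Ω sin φ = 2 × 7.29×10⁻⁵ × sin 44° = 1.01×10⁻⁴ s⁻¹
Wind speed in SI: 13.6 knots = 7.00 m/s
Geostrophic balance rearranged: |∂P/∂n| = f ρ V_g
|∂P/∂n| = 1.01×10⁻⁴ × 0.844 × 7.00 = 5.98×10⁻⁴ Pa/m

6.0×10⁻⁴ Pa/m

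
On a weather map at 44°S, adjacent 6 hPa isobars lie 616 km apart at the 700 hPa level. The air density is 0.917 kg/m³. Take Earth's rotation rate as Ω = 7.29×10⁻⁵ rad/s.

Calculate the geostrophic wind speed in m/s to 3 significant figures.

Coriolis parameter at 44°S:
f = 2Ω sin φ = 2 × 7.29×10⁻⁵ × sin 44° = 1.01×10⁻⁴ s⁻¹
Pressure gradient: |∂P/∂n| = 600 Pa / 616000 m = 9.74×10⁻⁴ Pa/m
Geostrophic balance (pressure-gradient force = Coriolis force):
V_g = (1/(fρ)) |∂P/∂n| = 9.74×10⁻⁴ / (1.01×10⁻⁴ × 0.917) = 10.5 m/s

10.5 m/s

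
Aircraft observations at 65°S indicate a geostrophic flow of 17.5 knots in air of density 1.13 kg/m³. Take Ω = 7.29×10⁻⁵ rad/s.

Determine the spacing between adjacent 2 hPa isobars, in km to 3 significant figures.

Coriolis parameter at 65°S:
f = 2Ω sin φ = 2 × 7.29×10⁻⁵ × sin 65° = 1.32×10⁻⁴ s⁻¹
Wind speed in SI: 17.5 knots = 9.00 m/s
Geostrophic balance rearranged: |∂P/∂n| = f ρ V_g
|∂P/∂n| = 1.32×10⁻⁴ × 1.13 × 9.00 = 1.34×10⁻³ Pa/m
Isobar spacing: Δn = ΔP/|∂P/∂n| = 200 Pa / 1.34×10⁻³ Pa/m = 148779 m ≈ 149 km

149 km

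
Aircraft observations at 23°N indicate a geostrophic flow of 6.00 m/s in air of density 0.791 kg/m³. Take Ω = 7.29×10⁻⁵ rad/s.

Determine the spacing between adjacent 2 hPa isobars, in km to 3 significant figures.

740 km

Coriolis parameter at 23°N:
f = 2Ω sin φ = 2 × 7.29×10⁻⁵ × sin 23° = 5.70×10⁻⁵ s⁻¹
Geostrophic balance rearranged: |∂P/∂n| = f ρ V_g
|∂P/∂n| = 5.70×10⁻⁵ × 0.791 × 6.00 = 2.70×10⁻⁴ Pa/m
Isobar spacing: Δn = ΔP/|∂P/∂n| = 200 Pa / 2.70×10⁻⁴ Pa/m = 739719 m ≈ 740 km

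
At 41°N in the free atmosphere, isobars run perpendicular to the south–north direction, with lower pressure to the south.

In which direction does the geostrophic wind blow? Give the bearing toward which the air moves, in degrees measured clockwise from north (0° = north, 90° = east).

The pressure-gradient force points toward the south (bearing 180°).
Geostrophic balance: in the Northern Hemisphere the Coriolis force deflects motion to the right, so the geostrophic wind blows 90° to the right of the pressure-gradient force (low pressure on the left).
Rotating 180° by 90° clockwise gives 270° — the wind blows toward the west.

270°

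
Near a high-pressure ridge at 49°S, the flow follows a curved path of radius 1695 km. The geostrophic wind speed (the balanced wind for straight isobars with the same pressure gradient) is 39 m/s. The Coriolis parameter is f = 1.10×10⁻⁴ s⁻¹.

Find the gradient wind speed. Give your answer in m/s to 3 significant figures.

55.6 m/s

Around a high, pressure-gradient force acts outward with centrifugal, so Coriolis balances both:
fV = (1/ρ)|∂P/∂n| + V²/R  →  V² − fR·V + fR·V_g = 0
With fR = 1.10×10⁻⁴ × 1695×10³ m = 186 m/s:
V = [fR − √((fR)² − 4 fR V_g)]/2 = [186 − √(186² − 4×186×39)]/2 = 55.6 m/s
Supergeostrophic (V > V_g = 39 m/s), as expected around a high.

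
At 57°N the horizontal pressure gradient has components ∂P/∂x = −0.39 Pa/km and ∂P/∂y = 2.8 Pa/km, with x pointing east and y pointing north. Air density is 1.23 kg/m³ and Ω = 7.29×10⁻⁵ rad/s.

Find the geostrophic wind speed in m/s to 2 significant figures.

Coriolis parameter at 57°N:
f = 2Ω sin φ = 2 × 7.29×10⁻⁵ × sin 57° = 1.22×10⁻⁴ s⁻¹
Component geostrophic relations (x east, y north):
u_g = −(1/(fρ)) ∂P/∂y,  v_g = (1/(fρ)) ∂P/∂x
u_g = −(2.8×10⁻³)/(1.22×10⁻⁴ × 1.23) = −18.6 m/s;  v_g = (−0.39×10⁻³)/(1.22×10⁻⁴ × 1.23) = −2.59 m/s
|V_g| = √(u_g² + v_g²) = 18.8 m/s

19 m/s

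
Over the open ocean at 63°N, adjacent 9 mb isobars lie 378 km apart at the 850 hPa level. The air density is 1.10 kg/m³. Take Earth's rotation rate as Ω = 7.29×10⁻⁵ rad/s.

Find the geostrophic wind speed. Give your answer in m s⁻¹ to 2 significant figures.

17 m s⁻¹

Coriolis parameter at 63°N:
f = 2Ω sin φ = 2 × 7.29×10⁻⁵ × sin 63° = 1.30×10⁻⁴ s⁻¹
Pressure gradient: |∂P/∂n| = 900 Pa / 378000 m = 2.38×10⁻³ Pa/m
Geostrophic balance (pressure-gradient force = Coriolis force):
V_g = (1/(fρ)) |∂P/∂n| = 2.38×10⁻³ / (1.30×10⁻⁴ × 1.10) = 16.7 m/s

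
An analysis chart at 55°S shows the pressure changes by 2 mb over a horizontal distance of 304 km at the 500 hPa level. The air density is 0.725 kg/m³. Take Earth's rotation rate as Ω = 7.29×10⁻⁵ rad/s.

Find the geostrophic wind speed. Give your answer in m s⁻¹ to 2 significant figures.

7.6 m s⁻¹

Coriolis parameter at 55°S:
f = 2Ω sin φ = 2 × 7.29×10⁻⁵ × sin 55° = 1.19×10⁻⁴ s⁻¹
Pressure gradient: |∂P/∂n| = 200 Pa / 304000 m = 6.58×10⁻⁴ Pa/m
Geostrophic balance (pressure-gradient force = Coriolis force):
V_g = (1/(fρ)) |∂P/∂n| = 6.58×10⁻⁴ / (1.19×10⁻⁴ × 0.725) = 7.60 m/s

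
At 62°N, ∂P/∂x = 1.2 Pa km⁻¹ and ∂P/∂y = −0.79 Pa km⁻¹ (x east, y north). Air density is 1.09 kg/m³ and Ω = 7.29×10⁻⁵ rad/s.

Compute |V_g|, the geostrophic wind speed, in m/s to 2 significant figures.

Coriolis parameter at 62°N:
f = 2Ω sin φ = 2 × 7.29×10⁻⁵ × sin 62° = 1.29×10⁻⁴ s⁻¹
Component geostrophic relations (x east, y north):
u_g = −(1/(fρ)) ∂P/∂y,  v_g = (1/(fρ)) ∂P/∂x
u_g = −(−0.79×10⁻³)/(1.29×10⁻⁴ × 1.09) = 5.63 m/s;  v_g = (1.2×10⁻³)/(1.29×10⁻⁴ × 1.09) = 8.55 m/s
|V_g| = √(u_g² + v_g²) = 10.2 m/s

10 m/s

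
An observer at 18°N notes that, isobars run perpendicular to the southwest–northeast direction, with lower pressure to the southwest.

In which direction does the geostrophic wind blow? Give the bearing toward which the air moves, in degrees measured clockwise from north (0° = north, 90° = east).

The pressure-gradient force points toward the southwest (bearing 225°).
Geostrophic balance: in the Northern Hemisphere the Coriolis force deflects motion to the right, so the geostrophic wind blows 90° to the right of the pressure-gradient force (low pressure on the left).
Rotating 225° by 90° clockwise gives 315° — the wind blows toward the northwest.

315°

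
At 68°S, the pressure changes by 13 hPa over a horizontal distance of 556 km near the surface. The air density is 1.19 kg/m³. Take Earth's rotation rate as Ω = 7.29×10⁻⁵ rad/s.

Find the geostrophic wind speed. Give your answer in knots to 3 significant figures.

28.3 knots

Coriolis parameter at 68°S:
f = 2Ω sin φ = 2 × 7.29×10⁻⁵ × sin 68° = 1.35×10⁻⁴ s⁻¹
Pressure gradient: |∂P/∂n| = 1300 Pa / 556000 m = 2.34×10⁻³ Pa/m
Geostrophic balance (pressure-gradient force = Coriolis force):
V_g = (1/(fρ)) |∂P/∂n| = 2.34×10⁻³ / (1.35×10⁻⁴ × 1.19) = 14.5 m/s
Converting: 14.5 m/s × 1.944 = 28.3 knots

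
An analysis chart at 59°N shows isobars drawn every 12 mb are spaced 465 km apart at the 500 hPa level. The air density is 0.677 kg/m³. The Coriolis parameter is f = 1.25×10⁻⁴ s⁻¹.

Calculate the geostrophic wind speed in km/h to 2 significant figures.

110 km/h

Pressure gradient: |∂P/∂n| = 1200 Pa / 465000 m = 2.58×10⁻³ Pa/m
Geostrophic balance (pressure-gradient force = Coriolis force):
V_g = (1/(fρ)) |∂P/∂n| = 2.58×10⁻³ / (1.25×10⁻⁴ × 0.677) = 30.5 m/s
Converting: 30.5 m/s × 3.6 = 110 km/h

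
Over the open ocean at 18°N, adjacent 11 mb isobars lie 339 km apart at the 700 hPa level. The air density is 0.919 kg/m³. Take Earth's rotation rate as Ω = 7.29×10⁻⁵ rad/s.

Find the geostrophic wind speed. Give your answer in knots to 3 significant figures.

Coriolis parameter at 18°N:
f = 2Ω sin φ = 2 × 7.29×10⁻⁵ × sin 18° = 4.51×10⁻⁵ s⁻¹
Pressure gradient: |∂P/∂n| = 1100 Pa / 339000 m = 3.24×10⁻³ Pa/m
Geostrophic balance (pressure-gradient force = Coriolis force):
V_g = (1/(fρ)) |∂P/∂n| = 3.24×10⁻³ / (4.51×10⁻⁵ × 0.919) = 78.4 m/s
Converting: 78.4 m/s × 1.944 = 152 knots

152 knots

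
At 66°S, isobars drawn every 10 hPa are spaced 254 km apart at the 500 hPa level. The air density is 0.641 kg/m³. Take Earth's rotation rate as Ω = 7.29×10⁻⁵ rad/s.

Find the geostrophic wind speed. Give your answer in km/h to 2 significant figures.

170 km/h

Coriolis parameter at 66°S:
f = 2Ω sin φ = 2 × 7.29×10⁻⁵ × sin 66° = 1.33×10⁻⁴ s⁻¹
Pressure gradient: |∂P/∂n| = 1000 Pa / 254000 m = 3.94×10⁻³ Pa/m
Geostrophic balance (pressure-gradient force = Coriolis force):
V_g = (1/(fρ)) |∂P/∂n| = 3.94×10⁻³ / (1.33×10⁻⁴ × 0.641) = 46.1 m/s
Converting: 46.1 m/s × 3.6 = 170 km/h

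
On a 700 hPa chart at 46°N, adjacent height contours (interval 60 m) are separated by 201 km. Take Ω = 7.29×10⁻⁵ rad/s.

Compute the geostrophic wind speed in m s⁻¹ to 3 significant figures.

Coriolis parameter at 46°N:
f = 2Ω sin φ = 2 × 7.29×10⁻⁵ × sin 46° = 1.05×10⁻⁴ s⁻¹
Height gradient: |∂Z/∂n| = 60 m / 201000 m = 2.99×10⁻⁴
On a pressure surface, geostrophic balance gives V_g = (g/f)|∂Z/∂n|:
V_g = 9.81 × 2.99×10⁻⁴ / 1.05×10⁻⁴ = 27.9 m/s

27.9 m s⁻¹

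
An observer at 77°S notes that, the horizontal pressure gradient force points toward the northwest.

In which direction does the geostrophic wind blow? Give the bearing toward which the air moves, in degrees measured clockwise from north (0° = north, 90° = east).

225°

The pressure-gradient force points toward the northwest (bearing 315°).
Geostrophic balance: in the Southern Hemisphere the Coriolis force deflects motion to the left, so the geostrophic wind blows 90° to the left of the pressure-gradient force (low pressure on the right).
Rotating 315° by 90° counterclockwise gives 225° — the wind blows toward the southwest.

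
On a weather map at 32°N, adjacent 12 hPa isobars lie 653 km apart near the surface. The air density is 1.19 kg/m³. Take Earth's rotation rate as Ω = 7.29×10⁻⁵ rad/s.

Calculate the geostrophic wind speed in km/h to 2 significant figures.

72 km/h

Coriolis parameter at 32°N:
f = 2Ω sin φ = 2 × 7.29×10⁻⁵ × sin 32° = 7.73×10⁻⁵ s⁻¹
Pressure gradient: |∂P/∂n| = 1200 Pa / 653000 m = 1.84×10⁻³ Pa/m
Geostrophic balance (pressure-gradient force = Coriolis force):
V_g = (1/(fρ)) |∂P/∂n| = 1.84×10⁻³ / (7.73×10⁻⁵ × 1.19) = 20.0 m/s
Converting: 20.0 m/s × 3.6 = 72 km/h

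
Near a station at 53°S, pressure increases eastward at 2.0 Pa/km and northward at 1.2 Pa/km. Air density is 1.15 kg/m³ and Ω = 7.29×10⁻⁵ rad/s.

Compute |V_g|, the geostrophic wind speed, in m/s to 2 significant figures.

Coriolis parameter at 53°S:
f = 2Ω sin φ = 2 × 7.29×10⁻⁵ × sin 53° = 1.16×10⁻⁴ s⁻¹
In the Southern Hemisphere f is negative: f = −1.16×10⁻⁴ s⁻¹.
Component geostrophic relations (x east, y north):
u_g = −(1/(fρ)) ∂P/∂y,  v_g = (1/(fρ)) ∂P/∂x
u_g = −(1.2×10⁻³)/(−1.16×10⁻⁴ × 1.15) = 8.96 m/s;  v_g = (2.0×10⁻³)/(−1.16×10⁻⁴ × 1.15) = −14.9 m/s
|V_g| = √(u_g² + v_g²) = 17.4 m/s

17 m/s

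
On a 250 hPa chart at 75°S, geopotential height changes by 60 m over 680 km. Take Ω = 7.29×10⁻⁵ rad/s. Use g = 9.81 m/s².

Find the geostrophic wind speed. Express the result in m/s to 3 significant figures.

6.15 m/s

Coriolis parameter at 75°S:
f = 2Ω sin φ = 2 × 7.29×10⁻⁵ × sin 75° = 1.41×10⁻⁴ s⁻¹
Height gradient: |∂Z/∂n| = 60 m / 680000 m = 8.82×10⁻⁵
On a pressure surface, geostrophic balance gives V_g = (g/f)|∂Z/∂n|:
V_g = 9.81 × 8.82×10⁻⁵ / 1.41×10⁻⁴ = 6.15 m/s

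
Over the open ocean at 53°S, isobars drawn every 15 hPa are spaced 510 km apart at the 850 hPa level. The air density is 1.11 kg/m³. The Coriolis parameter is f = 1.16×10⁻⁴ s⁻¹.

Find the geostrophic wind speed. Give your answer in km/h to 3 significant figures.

Pressure gradient: |∂P/∂n| = 1500 Pa / 510000 m = 2.94×10⁻³ Pa/m
Geostrophic balance (pressure-gradient force = Coriolis force):
V_g = (1/(fρ)) |∂P/∂n| = 2.94×10⁻³ / (1.16×10⁻⁴ × 1.11) = 22.8 m/s
Converting: 22.8 m/s × 3.6 = 82.2 km/h

82.2 km/h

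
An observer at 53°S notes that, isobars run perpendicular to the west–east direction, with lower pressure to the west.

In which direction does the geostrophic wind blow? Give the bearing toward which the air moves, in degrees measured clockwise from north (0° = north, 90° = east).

The pressure-gradient force points toward the west (bearing 270°).
Geostrophic balance: in the Southern Hemisphere the Coriolis force deflects motion to the left, so the geostrophic wind blows 90° to the left of the pressure-gradient force (low pressure on the right).
Rotating 270° by 90° counterclockwise gives 180° — the wind blows toward the south.

180°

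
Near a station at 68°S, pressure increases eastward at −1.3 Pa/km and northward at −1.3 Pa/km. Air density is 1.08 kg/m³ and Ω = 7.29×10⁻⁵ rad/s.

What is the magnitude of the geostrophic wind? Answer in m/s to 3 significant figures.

12.6 m/s

Coriolis parameter at 68°S:
f = 2Ω sin φ = 2 × 7.29×10⁻⁵ × sin 68° = 1.35×10⁻⁴ s⁻¹
In the Southern Hemisphere f is negative: f = −1.35×10⁻⁴ s⁻¹.
Component geostrophic relations (x east, y north):
u_g = −(1/(fρ)) ∂P/∂y,  v_g = (1/(fρ)) ∂P/∂x
u_g = −(−1.3×10⁻³)/(−1.35×10⁻⁴ × 1.08) = −8.90 m/s;  v_g = (−1.3×10⁻³)/(−1.35×10⁻⁴ × 1.08) = 8.90 m/s
|V_g| = √(u_g² + v_g²) = 12.6 m/s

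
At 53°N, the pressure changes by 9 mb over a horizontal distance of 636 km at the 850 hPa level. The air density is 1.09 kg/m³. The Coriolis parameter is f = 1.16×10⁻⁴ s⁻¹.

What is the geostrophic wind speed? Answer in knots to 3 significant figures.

Pressure gradient: |∂P/∂n| = 900 Pa / 636000 m = 1.42×10⁻³ Pa/m
Geostrophic balance (pressure-gradient force = Coriolis force):
V_g = (1/(fρ)) |∂P/∂n| = 1.42×10⁻³ / (1.16×10⁻⁴ × 1.09) = 11.2 m/s
Converting: 11.2 m/s × 1.944 = 21.8 knots

21.8 knots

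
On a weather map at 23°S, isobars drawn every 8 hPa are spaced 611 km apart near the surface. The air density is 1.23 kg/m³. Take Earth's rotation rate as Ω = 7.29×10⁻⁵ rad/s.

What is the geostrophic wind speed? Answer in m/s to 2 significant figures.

Coriolis parameter at 23°S:
f = 2Ω sin φ = 2 × 7.29×10⁻⁵ × sin 23° = 5.70×10⁻⁵ s⁻¹
Pressure gradient: |∂P/∂n| = 800 Pa / 611000 m = 1.31×10⁻³ Pa/m
Geostrophic balance (pressure-gradient force = Coriolis force):
V_g = (1/(fρ)) |∂P/∂n| = 1.31×10⁻³ / (5.70×10⁻⁵ × 1.23) = 18.7 m/s

19 m/s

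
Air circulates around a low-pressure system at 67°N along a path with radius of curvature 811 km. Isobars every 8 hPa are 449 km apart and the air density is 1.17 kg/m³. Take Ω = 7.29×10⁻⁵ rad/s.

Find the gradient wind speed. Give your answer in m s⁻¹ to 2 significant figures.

Coriolis parameter at 67°N:
f = 2Ω sin φ = 2 × 7.29×10⁻⁵ × sin 67° = 1.34×10⁻⁴ s⁻¹
Pressure gradient: |∂P/∂n| = 800 Pa / 449000 m = 1.78×10⁻³ Pa/m
Geostrophic speed: V_g = |∂P/∂n|/(fρ) = 1.78×10⁻³/(1.34×10⁻⁴ × 1.17) = 11.3 m/s
Around a low, centrifugal force acts outward with Coriolis, so pressure-gradient force balances both:
(1/ρ)|∂P/∂n| = fV + V²/R  →  V² + fR·V − fR·V_g = 0
With fR = 1.34×10⁻⁴ × 811×10³ m = 109 m/s:
V = [−fR + √((fR)² + 4 fR V_g)]/2 = [−109 + √(109² + 4×109×11.3)]/2 = 10.4 m/s
Subgeostrophic (V < V_g = 11.3 m/s), as expected around a low.

10 m s⁻¹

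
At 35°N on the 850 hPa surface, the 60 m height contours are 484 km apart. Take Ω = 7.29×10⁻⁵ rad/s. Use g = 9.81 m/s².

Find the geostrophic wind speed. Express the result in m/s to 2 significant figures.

15 m/s

Coriolis parameter at 35°N:
f = 2Ω sin φ = 2 × 7.29×10⁻⁵ × sin 35° = 8.36×10⁻⁵ s⁻¹
Height gradient: |∂Z/∂n| = 60 m / 484000 m = 1.24×10⁻⁴
On a pressure surface, geostrophic balance gives V_g = (g/f)|∂Z/∂n|:
V_g = 9.81 × 1.24×10⁻⁴ / 8.36×10⁻⁵ = 14.5 m/s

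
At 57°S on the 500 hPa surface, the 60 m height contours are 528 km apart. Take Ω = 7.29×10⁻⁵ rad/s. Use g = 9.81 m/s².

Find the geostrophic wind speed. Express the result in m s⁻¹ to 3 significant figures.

Coriolis parameter at 57°S:
f = 2Ω sin φ = 2 × 7.29×10⁻⁵ × sin 57° = 1.22×10⁻⁴ s⁻¹
Height gradient: |∂Z/∂n| = 60 m / 528000 m = 1.14×10⁻⁴
On a pressure surface, geostrophic balance gives V_g = (g/f)|∂Z/∂n|:
V_g = 9.81 × 1.14×10⁻⁴ / 1.22×10⁻⁴ = 9.12 m/s

9.12 m s⁻¹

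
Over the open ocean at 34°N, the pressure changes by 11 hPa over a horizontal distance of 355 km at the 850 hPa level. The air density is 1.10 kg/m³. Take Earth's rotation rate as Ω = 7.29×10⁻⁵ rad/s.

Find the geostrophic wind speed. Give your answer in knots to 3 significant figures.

Coriolis parameter at 34°N:
f = 2Ω sin φ = 2 × 7.29×10⁻⁵ × sin 34° = 8.15×10⁻⁵ s⁻¹
Pressure gradient: |∂P/∂n| = 1100 Pa / 355000 m = 3.10×10⁻³ Pa/m
Geostrophic balance (pressure-gradient force = Coriolis force):
V_g = (1/(fρ)) |∂P/∂n| = 3.10×10⁻³ / (8.15×10⁻⁵ × 1.10) = 34.6 m/s
Converting: 34.6 m/s × 1.944 = 67.2 knots

67.2 knots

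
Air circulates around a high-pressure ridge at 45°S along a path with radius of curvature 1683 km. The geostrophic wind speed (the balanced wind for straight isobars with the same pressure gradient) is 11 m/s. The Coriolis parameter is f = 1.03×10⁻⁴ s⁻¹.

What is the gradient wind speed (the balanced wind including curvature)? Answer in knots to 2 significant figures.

Around a high, pressure-gradient force acts outward with centrifugal, so Coriolis balances both:
fV = (1/ρ)|∂P/∂n| + V²/R  →  V² − fR·V + fR·V_g = 0
With fR = 1.03×10⁻⁴ × 1683×10³ m = 173 m/s:
V = [fR − √((fR)² − 4 fR V_g)]/2 = [173 − √(173² − 4×173×11)]/2 = 11.8 m/s
Supergeostrophic (V > V_g = 11 m/s), as expected around a high.
Converting: 11.8 m/s × 1.944 = 23 knots

23 knots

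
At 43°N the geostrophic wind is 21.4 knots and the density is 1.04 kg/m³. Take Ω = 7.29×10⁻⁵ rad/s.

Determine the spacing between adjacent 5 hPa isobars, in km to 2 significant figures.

440 km

Coriolis parameter at 43°N:
f = 2Ω sin φ = 2 × 7.29×10⁻⁵ × sin 43° = 9.94×10⁻⁵ s⁻¹
Wind speed in SI: 21.4 knots = 11.0 m/s
Geostrophic balance rearranged: |∂P/∂n| = f ρ V_g
|∂P/∂n| = 9.94×10⁻⁵ × 1.04 × 11.0 = 1.14×10⁻³ Pa/m
Isobar spacing: Δn = ΔP/|∂P/∂n| = 500 Pa / 1.14×10⁻³ Pa/m = 439181 m ≈ 440 km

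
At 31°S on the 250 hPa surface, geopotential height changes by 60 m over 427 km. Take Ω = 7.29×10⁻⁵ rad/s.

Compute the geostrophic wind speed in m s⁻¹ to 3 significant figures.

18.4 m s⁻¹

Coriolis parameter at 31°S:
f = 2Ω sin φ = 2 × 7.29×10⁻⁵ × sin 31° = 7.51×10⁻⁵ s⁻¹
Height gradient: |∂Z/∂n| = 60 m / 427000 m = 1.41×10⁻⁴
On a pressure surface, geostrophic balance gives V_g = (g/f)|∂Z/∂n|:
V_g = 9.81 × 1.41×10⁻⁴ / 7.51×10⁻⁵ = 18.4 m/s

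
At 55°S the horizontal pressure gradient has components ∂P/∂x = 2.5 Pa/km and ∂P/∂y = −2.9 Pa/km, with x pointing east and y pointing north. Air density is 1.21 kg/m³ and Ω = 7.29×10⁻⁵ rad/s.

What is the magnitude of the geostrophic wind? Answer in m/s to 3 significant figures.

26.5 m/s

Coriolis parameter at 55°S:
f = 2Ω sin φ = 2 × 7.29×10⁻⁵ × sin 55° = 1.19×10⁻⁴ s⁻¹
In the Southern Hemisphere f is negative: f = −1.19×10⁻⁴ s⁻¹.
Component geostrophic relations (x east, y north):
u_g = −(1/(fρ)) ∂P/∂y,  v_g = (1/(fρ)) ∂P/∂x
u_g = −(−2.9×10⁻³)/(−1.19×10⁻⁴ × 1.21) = −20.1 m/s;  v_g = (2.5×10⁻³)/(−1.19×10⁻⁴ × 1.21) = −17.3 m/s
|V_g| = √(u_g² + v_g²) = 26.5 m/s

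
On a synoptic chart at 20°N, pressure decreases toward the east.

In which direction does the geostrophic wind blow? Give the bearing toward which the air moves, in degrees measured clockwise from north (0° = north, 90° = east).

The pressure-gradient force points toward the east (bearing 090°).
Geostrophic balance: in the Northern Hemisphere the Coriolis force deflects motion to the right, so the geostrophic wind blows 90° to the right of the pressure-gradient force (low pressure on the left).
Rotating 090° by 90° clockwise gives 180° — the wind blows toward the south.

180°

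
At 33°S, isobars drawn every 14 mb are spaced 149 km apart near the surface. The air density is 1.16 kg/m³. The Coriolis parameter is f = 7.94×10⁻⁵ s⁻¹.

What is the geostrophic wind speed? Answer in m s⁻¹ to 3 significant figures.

Pressure gradient: |∂P/∂n| = 1400 Pa / 149000 m = 9.40×10⁻³ Pa/m
Geostrophic balance (pressure-gradient force = Coriolis force):
V_g = (1/(fρ)) |∂P/∂n| = 9.40×10⁻³ / (7.94×10⁻⁵ × 1.16) = 102 m/s

102 m s⁻¹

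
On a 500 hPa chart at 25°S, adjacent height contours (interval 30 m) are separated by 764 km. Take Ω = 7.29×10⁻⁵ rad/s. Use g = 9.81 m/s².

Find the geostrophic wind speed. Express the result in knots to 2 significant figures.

Coriolis parameter at 25°S:
f = 2Ω sin φ = 2 × 7.29×10⁻⁵ × sin 25° = 6.16×10⁻⁵ s⁻¹
Height gradient: |∂Z/∂n| = 30 m / 764000 m = 3.93×10⁻⁵
On a pressure surface, geostrophic balance gives V_g = (g/f)|∂Z/∂n|:
V_g = 9.81 × 3.93×10⁻⁵ / 6.16×10⁻⁵ = 6.25 m/s
Converting: 6.25 m/s × 1.944 = 12 knots

12 knots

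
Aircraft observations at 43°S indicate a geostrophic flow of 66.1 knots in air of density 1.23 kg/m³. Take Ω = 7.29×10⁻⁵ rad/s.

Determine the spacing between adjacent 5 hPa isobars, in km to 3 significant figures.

120 km

Coriolis parameter at 43°S:
f = 2Ω sin φ = 2 × 7.29×10⁻⁵ × sin 43° = 9.94×10⁻⁵ s⁻¹
Wind speed in SI: 66.1 knots = 34.0 m/s
Geostrophic balance rearranged: |∂P/∂n| = f ρ V_g
|∂P/∂n| = 9.94×10⁻⁵ × 1.23 × 34.0 = 4.16×10⁻³ Pa/m
Isobar spacing: Δn = ΔP/|∂P/∂n| = 500 Pa / 4.16×10⁻³ Pa/m = 120222 m ≈ 120 km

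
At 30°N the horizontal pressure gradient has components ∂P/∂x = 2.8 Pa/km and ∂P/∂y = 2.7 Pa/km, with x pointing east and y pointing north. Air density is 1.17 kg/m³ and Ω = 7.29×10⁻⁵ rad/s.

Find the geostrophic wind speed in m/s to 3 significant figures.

45.6 m/s

Coriolis parameter at 30°N:
f = 2Ω sin φ = 2 × 7.29×10⁻⁵ × sin 30° = 7.29×10⁻⁵ s⁻¹
Component geostrophic relations (x east, y north):
u_g = −(1/(fρ)) ∂P/∂y,  v_g = (1/(fρ)) ∂P/∂x
u_g = −(2.7×10⁻³)/(7.29×10⁻⁵ × 1.17) = −31.7 m/s;  v_g = (2.8×10⁻³)/(7.29×10⁻⁵ × 1.17) = 32.8 m/s
|V_g| = √(u_g² + v_g²) = 45.6 m/s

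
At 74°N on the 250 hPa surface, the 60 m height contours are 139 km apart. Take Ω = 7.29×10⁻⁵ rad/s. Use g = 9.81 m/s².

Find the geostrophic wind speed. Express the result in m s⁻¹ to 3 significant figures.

Coriolis parameter at 74°N:
f = 2Ω sin φ = 2 × 7.29×10⁻⁵ × sin 74° = 1.40×10⁻⁴ s⁻¹
Height gradient: |∂Z/∂n| = 60 m / 139000 m = 4.32×10⁻⁴
On a pressure surface, geostrophic balance gives V_g = (g/f)|∂Z/∂n|:
V_g = 9.81 × 4.32×10⁻⁴ / 1.40×10⁻⁴ = 30.2 m/s

30.2 m s⁻¹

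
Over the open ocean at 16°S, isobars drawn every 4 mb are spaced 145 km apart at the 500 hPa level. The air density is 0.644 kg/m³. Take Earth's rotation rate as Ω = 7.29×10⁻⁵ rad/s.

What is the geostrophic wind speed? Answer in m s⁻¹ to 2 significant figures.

110 m s⁻¹

Coriolis parameter at 16°S:
f = 2Ω sin φ = 2 × 7.29×10⁻⁵ × sin 16° = 4.02×10⁻⁵ s⁻¹
Pressure gradient: |∂P/∂n| = 400 Pa / 145000 m = 2.76×10⁻³ Pa/m
Geostrophic balance (pressure-gradient force = Coriolis force):
V_g = (1/(fρ)) |∂P/∂n| = 2.76×10⁻³ / (4.02×10⁻⁵ × 0.644) = 107 m/s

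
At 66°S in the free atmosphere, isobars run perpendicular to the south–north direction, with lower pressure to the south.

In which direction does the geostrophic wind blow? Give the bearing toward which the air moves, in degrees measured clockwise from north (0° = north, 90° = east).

090°

The pressure-gradient force points toward the south (bearing 180°).
Geostrophic balance: in the Southern Hemisphere the Coriolis force deflects motion to the left, so the geostrophic wind blows 90° to the left of the pressure-gradient force (low pressure on the right).
Rotating 180° by 90° counterclockwise gives 090° — the wind blows toward the east.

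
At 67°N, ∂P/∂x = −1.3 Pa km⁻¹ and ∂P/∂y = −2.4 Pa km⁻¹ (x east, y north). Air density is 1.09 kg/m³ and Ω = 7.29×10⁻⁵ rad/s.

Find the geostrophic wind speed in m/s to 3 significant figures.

Coriolis parameter at 67°N:
f = 2Ω sin φ = 2 × 7.29×10⁻⁵ × sin 67° = 1.34×10⁻⁴ s⁻¹
Component geostrophic relations (x east, y north):
u_g = −(1/(fρ)) ∂P/∂y,  v_g = (1/(fρ)) ∂P/∂x
u_g = −(−2.4×10⁻³)/(1.34×10⁻⁴ × 1.09) = 16.4 m/s;  v_g = (−1.3×10⁻³)/(1.34×10⁻⁴ × 1.09) = −8.89 m/s
|V_g| = √(u_g² + v_g²) = 18.7 m/s

18.7 m/s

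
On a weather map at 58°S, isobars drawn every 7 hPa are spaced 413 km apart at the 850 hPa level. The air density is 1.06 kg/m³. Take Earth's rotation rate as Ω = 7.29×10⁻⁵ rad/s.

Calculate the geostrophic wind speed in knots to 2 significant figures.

Coriolis parameter at 58°S:
f = 2Ω sin φ = 2 × 7.29×10⁻⁵ × sin 58° = 1.24×10⁻⁴ s⁻¹
Pressure gradient: |∂P/∂n| = 700 Pa / 413000 m = 1.69×10⁻³ Pa/m
Geostrophic balance (pressure-gradient force = Coriolis force):
V_g = (1/(fρ)) |∂P/∂n| = 1.69×10⁻³ / (1.24×10⁻⁴ × 1.06) = 12.9 m/s
Converting: 12.9 m/s × 1.944 = 25 knots

25 knots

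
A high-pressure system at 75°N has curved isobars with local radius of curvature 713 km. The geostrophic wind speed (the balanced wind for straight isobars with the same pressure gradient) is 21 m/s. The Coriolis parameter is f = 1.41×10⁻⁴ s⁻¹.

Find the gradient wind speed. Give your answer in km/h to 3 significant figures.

Around a high, pressure-gradient force acts outward with centrifugal, so Coriolis balances both:
fV = (1/ρ)|∂P/∂n| + V²/R  →  V² − fR·V + fR·V_g = 0
With fR = 1.41×10⁻⁴ × 713×10³ m = 101 m/s:
V = [fR − √((fR)² − 4 fR V_g)]/2 = [101 − √(101² − 4×101×21)]/2 = 29.9 m/s
Supergeostrophic (V > V_g = 21 m/s), as expected around a high.
Converting: 29.9 m/s × 3.6 = 108 km/h

108 km/h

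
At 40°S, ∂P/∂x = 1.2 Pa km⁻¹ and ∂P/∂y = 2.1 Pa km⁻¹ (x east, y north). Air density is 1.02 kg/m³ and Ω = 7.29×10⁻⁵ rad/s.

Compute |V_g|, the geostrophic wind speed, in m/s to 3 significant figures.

25.3 m/s

Coriolis parameter at 40°S:
f = 2Ω sin φ = 2 × 7.29×10⁻⁵ × sin 40° = 9.37×10⁻⁵ s⁻¹
In the Southern Hemisphere f is negative: f = −9.37×10⁻⁵ s⁻¹.
Component geostrophic relations (x east, y north):
u_g = −(1/(fρ)) ∂P/∂y,  v_g = (1/(fρ)) ∂P/∂x
u_g = −(2.1×10⁻³)/(−9.37×10⁻⁵ × 1.02) = 22.0 m/s;  v_g = (1.2×10⁻³)/(−9.37×10⁻⁵ × 1.02) = −12.6 m/s
|V_g| = √(u_g² + v_g²) = 25.3 m/s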